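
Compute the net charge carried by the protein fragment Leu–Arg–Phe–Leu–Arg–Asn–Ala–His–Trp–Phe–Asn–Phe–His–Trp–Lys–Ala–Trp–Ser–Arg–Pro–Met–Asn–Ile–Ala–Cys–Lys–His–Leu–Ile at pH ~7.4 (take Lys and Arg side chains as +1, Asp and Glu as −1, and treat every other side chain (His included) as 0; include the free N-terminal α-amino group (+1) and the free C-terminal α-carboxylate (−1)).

+5

Positive (K, R): Arg2, Arg5, Lys15, Arg19, Lys26 → +5.
Negative (D, E): none → −0.
The N-terminus (+1) and C-terminus (−1) cancel.
Net charge = (+5) + (−0) = +5.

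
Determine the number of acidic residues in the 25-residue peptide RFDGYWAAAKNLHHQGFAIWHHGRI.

1

The acidic residues are Asp (D) and Glu (E), whose side chains end in a carboxylate group.
Matching residues: D3.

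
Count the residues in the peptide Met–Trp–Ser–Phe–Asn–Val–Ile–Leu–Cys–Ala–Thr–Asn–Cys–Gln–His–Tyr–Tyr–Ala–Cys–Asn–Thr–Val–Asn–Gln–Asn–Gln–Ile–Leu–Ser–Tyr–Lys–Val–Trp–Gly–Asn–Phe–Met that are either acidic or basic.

2

Acidic: D, E. Basic: H, K, R.
Acidic residues here: none (0).
Basic residues here: His15, Lys31 (2).
The two groups share no amino acid, so total = 0 + 2 = 2.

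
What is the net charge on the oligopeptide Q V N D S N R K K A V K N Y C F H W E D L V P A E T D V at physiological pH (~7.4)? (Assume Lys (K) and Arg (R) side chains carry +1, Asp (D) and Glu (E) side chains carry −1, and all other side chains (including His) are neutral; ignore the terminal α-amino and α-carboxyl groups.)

-1

Positive (K, R): R7, K8, K9, K12 → +4.
Negative (D, E): D4, E19, D20, E25, D27 → −5.
Net charge = (+4) + (−5) = −1.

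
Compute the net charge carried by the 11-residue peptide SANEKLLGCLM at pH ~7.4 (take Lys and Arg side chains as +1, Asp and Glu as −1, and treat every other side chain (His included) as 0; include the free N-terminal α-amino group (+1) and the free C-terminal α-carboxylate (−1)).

Positive (K, R): K5 → +1.
Negative (D, E): E4 → −1.
The N-terminus (+1) and C-terminus (−1) cancel.
Net charge = (+1) + (−1) = 0.

0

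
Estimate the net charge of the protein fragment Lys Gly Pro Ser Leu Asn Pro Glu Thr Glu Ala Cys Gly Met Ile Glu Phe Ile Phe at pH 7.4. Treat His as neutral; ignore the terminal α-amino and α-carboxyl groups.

At pH ~7.4 the Lys and Arg side chains are protonated (+1), the Asp and Glu side chains are deprotonated (−1), and with His taken as neutral all other side chains carry no charge.
Positive (K, R): Lys1 → +1.
Negative (D, E): Glu8, Glu10, Glu16 → −3.
Net charge = (+1) + (−3) = −2.

-2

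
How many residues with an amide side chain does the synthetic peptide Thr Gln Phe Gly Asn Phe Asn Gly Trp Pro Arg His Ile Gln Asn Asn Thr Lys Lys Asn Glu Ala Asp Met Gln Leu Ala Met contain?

Only N (asparagine) and Q (glutamine) carry a side-chain carboxamide.
Matching residues: Gln2, Asn5, Asn7, Gln14, Asn15, Asn16, Asn20, Gln25.

8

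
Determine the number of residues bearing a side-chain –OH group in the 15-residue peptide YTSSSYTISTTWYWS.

The –OH-bearing residues are Ser, Thr (aliphatic alcohols), and Tyr (phenol).
Matching residues: Y1, T2, S3, S4, S5, Y6, T7, S9, T10, T11, Y13, S15.

12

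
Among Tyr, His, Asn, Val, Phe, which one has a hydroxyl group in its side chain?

The –OH-bearing residues are Ser, Thr (aliphatic alcohols), and Tyr (phenol).
Of the listed options, only Tyr belongs to this group.

Tyr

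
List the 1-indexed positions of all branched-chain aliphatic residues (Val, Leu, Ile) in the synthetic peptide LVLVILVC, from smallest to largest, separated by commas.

Matching residues: L1, V2, L3, V4, I5, L6, V7.

1, 2, 3, 4, 5, 6, 7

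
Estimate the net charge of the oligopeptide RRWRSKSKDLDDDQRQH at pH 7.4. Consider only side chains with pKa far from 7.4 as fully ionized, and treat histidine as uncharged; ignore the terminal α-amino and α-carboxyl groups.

+2

The side chains ionized at physiological pH are Lys/Arg (+1) and Asp/Glu (−1); with His treated as neutral, nothing else contributes.
Positive (K, R): R1, R2, R4, K6, K8, R15 → +6.
Negative (D, E): D9, D11, D12, D13 → −4.
Net charge = (+6) + (−4) = +2.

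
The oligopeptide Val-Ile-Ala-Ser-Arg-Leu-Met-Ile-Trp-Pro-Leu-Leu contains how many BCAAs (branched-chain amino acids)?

6

The BCAAs are Val, Leu, and Ile — aliphatic side chains with a branch point.
Matching residues: Val1, Ile2, Leu6, Ile8, Leu11, Leu12.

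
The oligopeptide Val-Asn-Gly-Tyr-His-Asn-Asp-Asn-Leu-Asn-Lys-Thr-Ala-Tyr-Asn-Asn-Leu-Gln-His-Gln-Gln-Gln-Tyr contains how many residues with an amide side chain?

Only N (asparagine) and Q (glutamine) carry a side-chain carboxamide.
Matching residues: Asn2, Asn6, Asn8, Asn10, Asn15, Asn16, Gln18, Gln20, Gln21, Gln22.

10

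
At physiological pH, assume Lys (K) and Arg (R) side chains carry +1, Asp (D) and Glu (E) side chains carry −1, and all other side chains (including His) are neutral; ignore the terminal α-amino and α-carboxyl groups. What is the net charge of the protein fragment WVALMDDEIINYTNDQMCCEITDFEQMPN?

-7

Positive (K, R): none → +0.
Negative (D, E): D6, D7, E8, D15, E20, D23, E25 → −7.
Net charge = (+0) + (−7) = −7.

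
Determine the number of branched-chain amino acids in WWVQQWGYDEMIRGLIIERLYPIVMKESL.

Valine (V), leucine (L), and isoleucine (I) are the branched-chain amino acids.
Matching residues: V3, I12, L15, I16, I17, L20, I23, V24, L29.

9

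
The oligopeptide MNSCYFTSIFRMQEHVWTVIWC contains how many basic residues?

2

Lysine (K), arginine (R), and histidine (H) have basic, nitrogen-containing side chains.
Matching residues: R11, H15.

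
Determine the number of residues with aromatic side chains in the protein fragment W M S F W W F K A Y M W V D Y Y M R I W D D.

10

Phenylalanine (F), tryptophan (W), and tyrosine (Y) have aromatic ring side chains.
Matching residues: W1, F4, W5, W6, F7, Y10, W12, Y15, Y16, W20.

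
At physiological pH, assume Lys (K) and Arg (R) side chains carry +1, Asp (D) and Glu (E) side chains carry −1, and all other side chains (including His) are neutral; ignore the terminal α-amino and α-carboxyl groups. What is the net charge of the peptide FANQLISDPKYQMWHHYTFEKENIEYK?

-1

Positive (K, R): K10, K21, K27 → +3.
Negative (D, E): D8, E20, E22, E25 → −4.
Net charge = (+3) + (−4) = −1.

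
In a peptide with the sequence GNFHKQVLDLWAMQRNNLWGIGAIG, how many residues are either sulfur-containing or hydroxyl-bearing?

1

Sulfur-containing: C, M. Hydroxyl-bearing: S, T, Y.
Sulfur-containing residues here: M13 (1).
Hydroxyl-bearing residues here: none (0).
The two groups share no amino acid, so total = 1 + 0 = 1.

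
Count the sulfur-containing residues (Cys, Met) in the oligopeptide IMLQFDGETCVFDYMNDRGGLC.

4

Matching residues: M2, C10, M15, C22.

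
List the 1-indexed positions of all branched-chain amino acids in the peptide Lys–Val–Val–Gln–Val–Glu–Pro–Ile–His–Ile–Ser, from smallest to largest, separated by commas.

2, 3, 5, 8, 10

V, L, and I make up the branched-chain aliphatic group.
Matching residues: Val2, Val3, Val5, Ile8, Ile10.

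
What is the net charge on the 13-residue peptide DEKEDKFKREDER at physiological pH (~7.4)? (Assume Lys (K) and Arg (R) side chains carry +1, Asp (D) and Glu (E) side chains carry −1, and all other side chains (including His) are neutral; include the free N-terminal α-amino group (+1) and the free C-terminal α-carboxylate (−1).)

-2

Positive (K, R): K3, K6, K8, R9, R13 → +5.
Negative (D, E): D1, E2, E4, D5, E10, D11, E12 → −7.
The N-terminus (+1) and C-terminus (−1) cancel.
Net charge = (+5) + (−7) = −2.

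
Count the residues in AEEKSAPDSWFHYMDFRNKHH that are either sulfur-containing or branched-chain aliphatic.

1

Sulfur-containing: C, M. Branched-chain aliphatic: I, L, V.
Sulfur-containing residues here: M14 (1).
Branched-chain aliphatic residues here: none (0).
The two groups share no amino acid, so total = 1 + 0 = 1.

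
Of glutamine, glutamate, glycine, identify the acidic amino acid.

The acidic residues are Asp (D) and Glu (E), whose side chains end in a carboxylate group.
Of the listed options, only glutamate belongs to this group.

glutamate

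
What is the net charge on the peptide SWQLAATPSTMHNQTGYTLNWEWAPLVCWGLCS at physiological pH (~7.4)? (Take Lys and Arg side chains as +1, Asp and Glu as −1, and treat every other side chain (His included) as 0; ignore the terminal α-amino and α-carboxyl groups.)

-1

Positive (K, R): none → +0.
Negative (D, E): E22 → −1.
Net charge = (+0) + (−1) = −1.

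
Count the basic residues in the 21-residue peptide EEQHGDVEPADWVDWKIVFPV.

2

Lysine (K), arginine (R), and histidine (H) have basic, nitrogen-containing side chains.
Matching residues: H4, K16.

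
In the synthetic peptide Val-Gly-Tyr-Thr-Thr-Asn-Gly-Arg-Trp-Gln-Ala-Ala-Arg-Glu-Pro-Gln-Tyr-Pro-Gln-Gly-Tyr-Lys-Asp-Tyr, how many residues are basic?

3

K, R, and H are the three residues with basic side chains (ε-amine, guanidinium, and imidazole respectively).
Matching residues: Arg8, Arg13, Lys22.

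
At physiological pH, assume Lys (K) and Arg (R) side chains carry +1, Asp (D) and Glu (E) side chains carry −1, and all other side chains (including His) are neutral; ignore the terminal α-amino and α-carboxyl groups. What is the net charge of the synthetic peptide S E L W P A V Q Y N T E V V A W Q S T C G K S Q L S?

-1

Positive (K, R): K22 → +1.
Negative (D, E): E2, E12 → −2.
Net charge = (+1) + (−2) = −1.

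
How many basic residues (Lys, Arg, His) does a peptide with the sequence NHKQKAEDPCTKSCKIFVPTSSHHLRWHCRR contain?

11

Matching residues: H2, K3, K5, K12, K15, H23, H24, R26, H28, R30, R31.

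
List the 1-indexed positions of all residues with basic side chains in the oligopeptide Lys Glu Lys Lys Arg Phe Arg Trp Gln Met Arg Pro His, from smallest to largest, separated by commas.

Lysine (K), arginine (R), and histidine (H) have basic, nitrogen-containing side chains.
Matching residues: Lys1, Lys3, Lys4, Arg5, Arg7, Arg11, His13.

1, 3, 4, 5, 7, 11, 13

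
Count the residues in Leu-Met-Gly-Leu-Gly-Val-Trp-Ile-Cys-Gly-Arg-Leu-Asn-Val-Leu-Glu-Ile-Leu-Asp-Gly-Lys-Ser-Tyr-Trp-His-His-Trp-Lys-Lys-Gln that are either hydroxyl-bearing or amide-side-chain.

Hydroxyl-bearing: S, T, Y. Amide-side-chain: N, Q.
Hydroxyl-bearing residues here: Ser22, Tyr23 (2).
Amide-side-chain residues here: Asn13, Gln30 (2).
The two groups share no amino acid, so total = 2 + 2 = 4.

4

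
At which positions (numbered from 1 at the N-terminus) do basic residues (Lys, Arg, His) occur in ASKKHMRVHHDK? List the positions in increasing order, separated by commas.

Matching residues: K3, K4, H5, R7, H9, H10, K12.

3, 4, 5, 7, 9, 10, 12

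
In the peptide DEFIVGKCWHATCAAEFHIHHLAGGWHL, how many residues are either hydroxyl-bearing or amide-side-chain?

1

Hydroxyl-bearing: S, T, Y. Amide-side-chain: N, Q.
Hydroxyl-bearing residues here: T12 (1).
Amide-side-chain residues here: none (0).
The two groups share no amino acid, so total = 1 + 0 = 1.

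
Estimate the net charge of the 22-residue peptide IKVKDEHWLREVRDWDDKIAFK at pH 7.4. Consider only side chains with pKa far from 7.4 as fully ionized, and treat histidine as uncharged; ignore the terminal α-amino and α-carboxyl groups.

0

Near pH 7.4, K and R contribute +1 each, D and E contribute −1 each, and every other side chain (His included, as stated) is uncharged.
Positive (K, R): K2, K4, R10, R13, K18, K22 → +6.
Negative (D, E): D5, E6, E11, D14, D16, D17 → −6.
Net charge = (+6) + (−6) = 0.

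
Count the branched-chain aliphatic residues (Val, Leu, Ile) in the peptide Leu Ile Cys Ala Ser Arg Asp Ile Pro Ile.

4

Matching residues: Leu1, Ile2, Ile8, Ile10.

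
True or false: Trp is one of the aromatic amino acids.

Phenylalanine (F), tryptophan (W), and tyrosine (Y) have aromatic ring side chains.
Tryptophan is in this group.

True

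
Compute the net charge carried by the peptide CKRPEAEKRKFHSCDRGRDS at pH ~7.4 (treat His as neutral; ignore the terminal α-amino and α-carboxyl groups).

The side chains ionized at physiological pH are Lys/Arg (+1) and Asp/Glu (−1); with His treated as neutral, nothing else contributes.
Positive (K, R): K2, R3, K8, R9, K10, R16, R18 → +7.
Negative (D, E): E5, E7, D15, D19 → −4.
Net charge = (+7) + (−4) = +3.

+3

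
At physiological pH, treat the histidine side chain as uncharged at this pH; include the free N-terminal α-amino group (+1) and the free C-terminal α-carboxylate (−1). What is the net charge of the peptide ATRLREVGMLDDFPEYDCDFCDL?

The side chains ionized at physiological pH are Lys/Arg (+1) and Asp/Glu (−1); with His treated as neutral, nothing else contributes.
Positive (K, R): R3, R5 → +2.
Negative (D, E): E6, D11, D12, E15, D17, D19, D22 → −7.
The N-terminus (+1) and C-terminus (−1) cancel.
Net charge = (+2) + (−7) = −5.

-5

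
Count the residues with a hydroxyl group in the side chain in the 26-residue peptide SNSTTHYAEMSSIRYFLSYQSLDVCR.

11

The –OH-bearing residues are Ser, Thr (aliphatic alcohols), and Tyr (phenol).
Matching residues: S1, S3, T4, T5, Y7, S11, S12, Y15, S18, Y19, S21.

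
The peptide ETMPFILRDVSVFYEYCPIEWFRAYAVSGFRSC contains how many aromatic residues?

The aromatic amino acids are Phe (F, benzyl), Trp (W, indole), and Tyr (Y, phenol).
Matching residues: F5, F13, Y14, Y16, W21, F22, Y25, F30.

8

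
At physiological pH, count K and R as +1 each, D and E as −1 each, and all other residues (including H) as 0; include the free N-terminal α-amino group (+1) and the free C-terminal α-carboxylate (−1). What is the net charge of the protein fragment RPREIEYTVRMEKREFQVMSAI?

+1

Positive (K, R): R1, R3, R10, K13, R14 → +5.
Negative (D, E): E4, E6, E12, E15 → −4.
The N-terminus (+1) and C-terminus (−1) cancel.
Net charge = (+5) + (−4) = +1.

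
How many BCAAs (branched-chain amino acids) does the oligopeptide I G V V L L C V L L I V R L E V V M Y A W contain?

13

V, L, and I make up the branched-chain aliphatic group.
Matching residues: I1, V3, V4, L5, L6, V8, L9, L10, I11, V12, L14, V16, V17.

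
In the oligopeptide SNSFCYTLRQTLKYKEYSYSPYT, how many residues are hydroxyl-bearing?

The –OH-bearing residues are Ser, Thr (aliphatic alcohols), and Tyr (phenol).
Matching residues: S1, S3, Y6, T7, T11, Y14, Y17, S18, Y19, S20, Y22, T23.

12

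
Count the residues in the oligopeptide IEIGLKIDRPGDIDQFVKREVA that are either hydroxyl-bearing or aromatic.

1

Hydroxyl-bearing: S, T, Y. Aromatic: F, W, Y.
Hydroxyl-bearing residues here: none (0).
Aromatic residues here: F16 (1).
(Y belongs to both groups, but none appear in this sequence.) Total = 0 + 1 = 1.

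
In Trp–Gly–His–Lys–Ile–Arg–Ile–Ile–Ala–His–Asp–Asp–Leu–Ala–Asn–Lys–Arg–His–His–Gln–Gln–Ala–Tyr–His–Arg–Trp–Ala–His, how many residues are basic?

11

The basic amino acids are Lys (K), Arg (R), and His (H).
Matching residues: His3, Lys4, Arg6, His10, Lys16, Arg17, His18, His19, His24, Arg25, His28.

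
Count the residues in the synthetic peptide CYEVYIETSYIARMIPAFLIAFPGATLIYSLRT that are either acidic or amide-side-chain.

2

Acidic: D, E. Amide-side-chain: N, Q.
Acidic residues here: E3, E7 (2).
Amide-side-chain residues here: none (0).
The two groups share no amino acid, so total = 2 + 0 = 2.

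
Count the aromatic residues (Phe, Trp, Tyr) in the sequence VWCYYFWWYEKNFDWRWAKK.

10

Matching residues: W2, Y4, Y5, F6, W7, W8, Y9, F13, W15, W17.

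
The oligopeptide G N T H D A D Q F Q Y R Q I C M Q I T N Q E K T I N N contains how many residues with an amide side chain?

Only N (asparagine) and Q (glutamine) carry a side-chain carboxamide.
Matching residues: N2, Q8, Q10, Q13, Q17, N20, Q21, N26, N27.

9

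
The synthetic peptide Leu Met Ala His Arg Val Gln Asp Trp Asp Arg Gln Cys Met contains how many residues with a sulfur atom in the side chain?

3

Only Cys (C) and Met (M) have a sulfur atom in the side chain.
Matching residues: Met2, Cys13, Met14.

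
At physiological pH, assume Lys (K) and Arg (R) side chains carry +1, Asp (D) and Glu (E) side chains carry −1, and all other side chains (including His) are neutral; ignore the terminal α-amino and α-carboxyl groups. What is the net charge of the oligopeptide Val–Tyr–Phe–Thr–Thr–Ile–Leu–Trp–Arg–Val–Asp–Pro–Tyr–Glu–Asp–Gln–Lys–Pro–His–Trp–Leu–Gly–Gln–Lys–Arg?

Positive (K, R): Arg9, Lys17, Lys24, Arg25 → +4.
Negative (D, E): Asp11, Glu14, Asp15 → −3.
Net charge = (+4) + (−3) = +1.

+1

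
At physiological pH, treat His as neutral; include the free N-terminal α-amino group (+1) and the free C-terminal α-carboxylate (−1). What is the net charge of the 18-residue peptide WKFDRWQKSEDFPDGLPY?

Near pH 7.4, K and R contribute +1 each, D and E contribute −1 each, and every other side chain (His included, as stated) is uncharged.
Positive (K, R): K2, R5, K8 → +3.
Negative (D, E): D4, E10, D11, D14 → −4.
The N-terminus (+1) and C-terminus (−1) cancel.
Net charge = (+3) + (−4) = −1.

-1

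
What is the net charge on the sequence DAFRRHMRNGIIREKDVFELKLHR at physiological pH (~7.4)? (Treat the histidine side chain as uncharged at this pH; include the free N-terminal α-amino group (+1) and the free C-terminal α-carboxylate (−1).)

Near pH 7.4, K and R contribute +1 each, D and E contribute −1 each, and every other side chain (His included, as stated) is uncharged.
Positive (K, R): R4, R5, R8, R13, K15, K21, R24 → +7.
Negative (D, E): D1, E14, D16, E19 → −4.
The N-terminus (+1) and C-terminus (−1) cancel.
Net charge = (+7) + (−4) = +3.

+3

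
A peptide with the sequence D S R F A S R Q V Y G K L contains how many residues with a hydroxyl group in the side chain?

3

Serine (S), threonine (T), and tyrosine (Y) each carry a hydroxyl group on the side chain.
Matching residues: S2, S6, Y10.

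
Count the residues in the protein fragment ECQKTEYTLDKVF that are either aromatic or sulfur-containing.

Aromatic: F, W, Y. Sulfur-containing: C, M.
Aromatic residues here: Y7, F13 (2).
Sulfur-containing residues here: C2 (1).
The two groups share no amino acid, so total = 2 + 1 = 3.

3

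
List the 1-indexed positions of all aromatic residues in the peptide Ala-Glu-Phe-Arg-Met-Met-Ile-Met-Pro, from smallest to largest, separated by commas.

3

Phenylalanine (F), tryptophan (W), and tyrosine (Y) have aromatic ring side chains.
Matching residues: Phe3.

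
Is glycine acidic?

Aspartate (D) and glutamate (E) have carboxylic-acid side chains and are the acidic amino acids.
Glycine is not in this group.

No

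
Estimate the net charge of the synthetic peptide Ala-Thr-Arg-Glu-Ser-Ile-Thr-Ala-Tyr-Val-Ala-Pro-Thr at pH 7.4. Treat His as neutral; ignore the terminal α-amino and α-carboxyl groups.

0

The side chains ionized at physiological pH are Lys/Arg (+1) and Asp/Glu (−1); with His treated as neutral, nothing else contributes.
Positive (K, R): Arg3 → +1.
Negative (D, E): Glu4 → −1.
Net charge = (+1) + (−1) = 0.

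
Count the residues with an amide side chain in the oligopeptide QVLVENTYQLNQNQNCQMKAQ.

Only N (asparagine) and Q (glutamine) carry a side-chain carboxamide.
Matching residues: Q1, N6, Q9, N11, Q12, N13, Q14, N15, Q17, Q21.

10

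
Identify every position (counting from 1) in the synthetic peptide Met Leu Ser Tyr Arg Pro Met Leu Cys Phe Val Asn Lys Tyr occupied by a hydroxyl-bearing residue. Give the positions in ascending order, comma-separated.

3, 4, 14

Serine (S), threonine (T), and tyrosine (Y) each carry a hydroxyl group on the side chain.
Matching residues: Ser3, Tyr4, Tyr14.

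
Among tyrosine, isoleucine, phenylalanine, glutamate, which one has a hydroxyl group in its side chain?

tyrosine

Serine (S), threonine (T), and tyrosine (Y) each carry a hydroxyl group on the side chain.
Of the listed options, only tyrosine belongs to this group.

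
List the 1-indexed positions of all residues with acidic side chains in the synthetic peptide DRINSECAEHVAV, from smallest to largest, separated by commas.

Only D (aspartate) and E (glutamate) carry a side-chain carboxylic acid.
Matching residues: D1, E6, E9.

1, 6, 9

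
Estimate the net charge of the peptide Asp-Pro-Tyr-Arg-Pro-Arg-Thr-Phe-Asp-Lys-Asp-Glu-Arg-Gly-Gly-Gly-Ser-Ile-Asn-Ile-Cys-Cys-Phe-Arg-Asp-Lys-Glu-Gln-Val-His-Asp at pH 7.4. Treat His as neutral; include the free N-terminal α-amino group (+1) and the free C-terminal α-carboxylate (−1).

The side chains ionized at physiological pH are Lys/Arg (+1) and Asp/Glu (−1); with His treated as neutral, nothing else contributes.
Positive (K, R): Arg4, Arg6, Lys10, Arg13, Arg24, Lys26 → +6.
Negative (D, E): Asp1, Asp9, Asp11, Glu12, Asp25, Glu27, Asp31 → −7.
The N-terminus (+1) and C-terminus (−1) cancel.
Net charge = (+6) + (−7) = −1.

-1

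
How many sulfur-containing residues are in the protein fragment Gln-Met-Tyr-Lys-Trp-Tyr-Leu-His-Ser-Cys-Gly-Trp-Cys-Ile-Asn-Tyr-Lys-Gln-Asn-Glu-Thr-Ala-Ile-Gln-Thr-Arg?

The sulfur-bearing residues are cysteine (–SH) and methionine (–S–CH₃).
Matching residues: Met2, Cys10, Cys13.

3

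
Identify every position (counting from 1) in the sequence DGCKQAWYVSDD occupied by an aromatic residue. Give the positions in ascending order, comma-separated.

7, 8

Phenylalanine (F), tryptophan (W), and tyrosine (Y) have aromatic ring side chains.
Matching residues: W7, Y8.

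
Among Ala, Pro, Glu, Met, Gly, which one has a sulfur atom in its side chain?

Met

Only Cys (C) and Met (M) have a sulfur atom in the side chain.
Of the listed options, only Met belongs to this group.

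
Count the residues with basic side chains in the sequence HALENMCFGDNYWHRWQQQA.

The basic amino acids are Lys (K), Arg (R), and His (H).
Matching residues: H1, H14, R15.

3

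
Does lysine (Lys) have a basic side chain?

Lysine (K), arginine (R), and histidine (H) have basic, nitrogen-containing side chains.
Lysine is in this group.

Yes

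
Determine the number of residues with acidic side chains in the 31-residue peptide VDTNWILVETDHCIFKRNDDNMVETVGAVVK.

The acidic residues are Asp (D) and Glu (E), whose side chains end in a carboxylate group.
Matching residues: D2, E9, D11, D19, D20, E24.

6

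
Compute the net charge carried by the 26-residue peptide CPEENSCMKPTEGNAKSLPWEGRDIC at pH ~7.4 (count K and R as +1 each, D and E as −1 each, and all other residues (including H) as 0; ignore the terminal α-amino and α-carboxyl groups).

-2

Positive (K, R): K9, K16, R23 → +3.
Negative (D, E): E3, E4, E12, E21, D24 → −5.
Net charge = (+3) + (−5) = −2.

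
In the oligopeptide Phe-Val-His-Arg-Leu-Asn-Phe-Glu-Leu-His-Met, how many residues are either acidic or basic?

4

Acidic: D, E. Basic: H, K, R.
Acidic residues here: Glu8 (1).
Basic residues here: His3, Arg4, His10 (3).
The two groups share no amino acid, so total = 1 + 3 = 4.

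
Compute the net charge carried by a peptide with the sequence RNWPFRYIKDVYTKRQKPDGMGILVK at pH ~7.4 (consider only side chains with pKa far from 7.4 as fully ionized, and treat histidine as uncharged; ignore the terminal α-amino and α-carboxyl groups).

At pH ~7.4 the Lys and Arg side chains are protonated (+1), the Asp and Glu side chains are deprotonated (−1), and with His taken as neutral all other side chains carry no charge.
Positive (K, R): R1, R6, K9, K14, R15, K17, K26 → +7.
Negative (D, E): D10, D19 → −2.
Net charge = (+7) + (−2) = +5.

+5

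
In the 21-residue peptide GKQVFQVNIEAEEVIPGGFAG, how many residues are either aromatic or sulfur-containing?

Aromatic: F, W, Y. Sulfur-containing: C, M.
Aromatic residues here: F5, F19 (2).
Sulfur-containing residues here: none (0).
The two groups share no amino acid, so total = 2 + 0 = 2.

2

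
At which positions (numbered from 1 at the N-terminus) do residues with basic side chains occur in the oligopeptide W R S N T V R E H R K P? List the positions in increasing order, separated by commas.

2, 7, 9, 10, 11

K, R, and H are the three residues with basic side chains (ε-amine, guanidinium, and imidazole respectively).
Matching residues: R2, R7, H9, R10, K11.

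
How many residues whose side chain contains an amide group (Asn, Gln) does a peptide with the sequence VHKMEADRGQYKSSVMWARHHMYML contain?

1

Matching residues: Q10.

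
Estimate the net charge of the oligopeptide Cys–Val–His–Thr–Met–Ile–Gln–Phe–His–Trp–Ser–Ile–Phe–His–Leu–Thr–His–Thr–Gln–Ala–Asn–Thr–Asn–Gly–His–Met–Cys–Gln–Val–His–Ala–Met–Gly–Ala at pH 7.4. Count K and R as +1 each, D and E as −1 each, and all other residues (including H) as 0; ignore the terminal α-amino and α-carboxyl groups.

Positive (K, R): none → +0.
Negative (D, E): none → −0.
Net charge = (+0) + (−0) = 0.

0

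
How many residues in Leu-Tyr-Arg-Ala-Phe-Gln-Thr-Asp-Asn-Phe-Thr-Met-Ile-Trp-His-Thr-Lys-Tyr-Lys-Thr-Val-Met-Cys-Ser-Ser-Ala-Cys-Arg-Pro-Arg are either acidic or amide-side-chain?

Acidic: D, E. Amide-side-chain: N, Q.
Acidic residues here: Asp8 (1).
Amide-side-chain residues here: Gln6, Asn9 (2).
The two groups share no amino acid, so total = 1 + 2 = 3.

3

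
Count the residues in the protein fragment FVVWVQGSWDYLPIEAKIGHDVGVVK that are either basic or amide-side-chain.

4

Basic: H, K, R. Amide-side-chain: N, Q.
Basic residues here: K17, H20, K26 (3).
Amide-side-chain residues here: Q6 (1).
The two groups share no amino acid, so total = 3 + 1 = 4.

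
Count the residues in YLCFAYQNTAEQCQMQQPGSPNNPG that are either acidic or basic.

1

Acidic: D, E. Basic: H, K, R.
Acidic residues here: E11 (1).
Basic residues here: none (0).
The two groups share no amino acid, so total = 1 + 0 = 1.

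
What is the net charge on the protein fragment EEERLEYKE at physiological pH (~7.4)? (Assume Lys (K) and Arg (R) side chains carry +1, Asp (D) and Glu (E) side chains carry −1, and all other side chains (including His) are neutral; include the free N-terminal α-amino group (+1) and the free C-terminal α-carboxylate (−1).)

Positive (K, R): R4, K8 → +2.
Negative (D, E): E1, E2, E3, E6, E9 → −5.
The N-terminus (+1) and C-terminus (−1) cancel.
Net charge = (+2) + (−5) = −3.

-3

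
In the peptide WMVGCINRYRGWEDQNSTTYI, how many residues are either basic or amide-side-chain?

5

Basic: H, K, R. Amide-side-chain: N, Q.
Basic residues here: R8, R10 (2).
Amide-side-chain residues here: N7, Q15, N16 (3).
The two groups share no amino acid, so total = 2 + 3 = 5.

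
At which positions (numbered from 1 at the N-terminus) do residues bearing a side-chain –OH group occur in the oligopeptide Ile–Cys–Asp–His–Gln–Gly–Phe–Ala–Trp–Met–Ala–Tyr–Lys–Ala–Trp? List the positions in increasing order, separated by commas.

12

The –OH-bearing residues are Ser, Thr (aliphatic alcohols), and Tyr (phenol).
Matching residues: Tyr12.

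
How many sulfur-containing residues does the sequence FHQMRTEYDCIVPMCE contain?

4

The sulfur-bearing residues are cysteine (–SH) and methionine (–S–CH₃).
Matching residues: M4, C10, M14, C15.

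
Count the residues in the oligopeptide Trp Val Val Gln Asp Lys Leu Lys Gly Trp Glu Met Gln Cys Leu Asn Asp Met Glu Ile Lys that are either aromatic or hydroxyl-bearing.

Aromatic: F, W, Y. Hydroxyl-bearing: S, T, Y.
Aromatic residues here: Trp1, Trp10 (2).
Hydroxyl-bearing residues here: none (0).
(Y belongs to both groups, but none appear in this sequence.) Total = 2 + 0 = 2.

2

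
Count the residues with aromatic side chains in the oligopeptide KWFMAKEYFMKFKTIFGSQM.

Phenylalanine (F), tryptophan (W), and tyrosine (Y) have aromatic ring side chains.
Matching residues: W2, F3, Y8, F9, F12, F16.

6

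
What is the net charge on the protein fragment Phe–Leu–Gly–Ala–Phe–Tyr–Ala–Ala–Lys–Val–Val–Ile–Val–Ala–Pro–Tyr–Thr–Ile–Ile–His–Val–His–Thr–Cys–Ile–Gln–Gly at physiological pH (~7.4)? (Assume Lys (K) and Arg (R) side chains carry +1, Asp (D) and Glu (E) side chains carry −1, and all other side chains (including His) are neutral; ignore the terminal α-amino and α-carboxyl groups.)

+1

Positive (K, R): Lys9 → +1.
Negative (D, E): none → −0.
Net charge = (+1) + (−0) = +1.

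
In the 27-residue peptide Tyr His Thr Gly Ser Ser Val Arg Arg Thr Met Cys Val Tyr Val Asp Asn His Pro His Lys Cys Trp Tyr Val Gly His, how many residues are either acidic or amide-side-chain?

2

Acidic: D, E. Amide-side-chain: N, Q.
Acidic residues here: Asp16 (1).
Amide-side-chain residues here: Asn17 (1).
The two groups share no amino acid, so total = 1 + 1 = 2.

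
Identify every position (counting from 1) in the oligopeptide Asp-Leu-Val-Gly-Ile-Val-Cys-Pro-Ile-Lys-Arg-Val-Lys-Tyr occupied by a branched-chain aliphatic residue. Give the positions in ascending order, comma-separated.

2, 3, 5, 6, 9, 12

Matching residues: Leu2, Val3, Ile5, Val6, Ile9, Val12.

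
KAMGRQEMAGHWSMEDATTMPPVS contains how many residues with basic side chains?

The basic amino acids are Lys (K), Arg (R), and His (H).
Matching residues: K1, R5, H11.

3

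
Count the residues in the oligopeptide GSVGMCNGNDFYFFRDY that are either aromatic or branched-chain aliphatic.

6

Aromatic: F, W, Y. Branched-chain aliphatic: I, L, V.
Aromatic residues here: F11, Y12, F13, F14, Y17 (5).
Branched-chain aliphatic residues here: V3 (1).
The two groups share no amino acid, so total = 5 + 1 = 6.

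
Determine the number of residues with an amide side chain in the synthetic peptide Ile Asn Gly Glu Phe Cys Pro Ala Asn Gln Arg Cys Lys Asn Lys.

4

Only N (asparagine) and Q (glutamine) carry a side-chain carboxamide.
Matching residues: Asn2, Asn9, Gln10, Asn14.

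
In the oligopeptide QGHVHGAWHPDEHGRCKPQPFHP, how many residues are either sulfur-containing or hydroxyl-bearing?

Sulfur-containing: C, M. Hydroxyl-bearing: S, T, Y.
Sulfur-containing residues here: C16 (1).
Hydroxyl-bearing residues here: none (0).
The two groups share no amino acid, so total = 1 + 0 = 1.

1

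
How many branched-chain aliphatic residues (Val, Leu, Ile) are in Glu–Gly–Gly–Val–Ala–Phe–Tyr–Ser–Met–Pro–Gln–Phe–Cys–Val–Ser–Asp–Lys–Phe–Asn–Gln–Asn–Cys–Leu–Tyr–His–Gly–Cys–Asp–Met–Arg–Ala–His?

3

Matching residues: Val4, Val14, Leu23.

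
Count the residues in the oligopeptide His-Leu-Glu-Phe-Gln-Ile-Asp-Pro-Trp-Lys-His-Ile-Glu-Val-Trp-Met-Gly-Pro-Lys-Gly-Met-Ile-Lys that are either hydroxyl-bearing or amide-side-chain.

1

Hydroxyl-bearing: S, T, Y. Amide-side-chain: N, Q.
Hydroxyl-bearing residues here: none (0).
Amide-side-chain residues here: Gln5 (1).
The two groups share no amino acid, so total = 0 + 1 = 1.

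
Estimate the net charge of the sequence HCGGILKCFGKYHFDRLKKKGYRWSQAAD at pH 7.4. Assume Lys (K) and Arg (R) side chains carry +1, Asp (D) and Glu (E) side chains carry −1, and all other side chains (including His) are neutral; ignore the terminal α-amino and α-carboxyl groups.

Positive (K, R): K7, K11, R16, K18, K19, K20, R23 → +7.
Negative (D, E): D15, D29 → −2.
Net charge = (+7) + (−2) = +5.

+5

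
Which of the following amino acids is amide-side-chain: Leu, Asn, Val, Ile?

The amide-side-chain residues are Asn (N) and Gln (Q).
Of the listed options, only Asn belongs to this group.

Asn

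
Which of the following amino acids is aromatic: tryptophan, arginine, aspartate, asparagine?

F, W, and Y each carry an aromatic ring on the side chain.
Of the listed options, only tryptophan belongs to this group.

tryptophan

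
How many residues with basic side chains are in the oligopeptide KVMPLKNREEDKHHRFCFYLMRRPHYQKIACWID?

11

Lysine (K), arginine (R), and histidine (H) have basic, nitrogen-containing side chains.
Matching residues: K1, K6, R8, K12, H13, H14, R15, R22, R23, H25, K28.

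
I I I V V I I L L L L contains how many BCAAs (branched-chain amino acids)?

V, L, and I make up the branched-chain aliphatic group.
Matching residues: I1, I2, I3, V4, V5, I6, I7, L8, L9, L10, L11.

11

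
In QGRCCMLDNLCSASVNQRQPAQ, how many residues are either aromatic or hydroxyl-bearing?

2

Aromatic: F, W, Y. Hydroxyl-bearing: S, T, Y.
Aromatic residues here: none (0).
Hydroxyl-bearing residues here: S12, S14 (2).
(Y belongs to both groups, but none appear in this sequence.) Total = 0 + 2 = 2.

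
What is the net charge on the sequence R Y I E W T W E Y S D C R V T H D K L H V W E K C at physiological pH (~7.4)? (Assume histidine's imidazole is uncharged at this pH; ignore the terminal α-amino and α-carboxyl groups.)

Near pH 7.4, K and R contribute +1 each, D and E contribute −1 each, and every other side chain (His included, as stated) is uncharged.
Positive (K, R): R1, R13, K18, K24 → +4.
Negative (D, E): E4, E8, D11, D17, E23 → −5.
Net charge = (+4) + (−5) = −1.

-1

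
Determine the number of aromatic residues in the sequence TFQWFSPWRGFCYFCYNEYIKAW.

Phenylalanine (F), tryptophan (W), and tyrosine (Y) have aromatic ring side chains.
Matching residues: F2, W4, F5, W8, F11, Y13, F14, Y16, Y19, W23.

10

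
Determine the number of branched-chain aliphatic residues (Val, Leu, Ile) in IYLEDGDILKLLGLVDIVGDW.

10

Matching residues: I1, L3, I8, L9, L11, L12, L14, V15, I17, V18.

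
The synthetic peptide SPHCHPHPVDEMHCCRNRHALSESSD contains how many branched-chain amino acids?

2

The BCAAs are Val, Leu, and Ile — aliphatic side chains with a branch point.
Matching residues: V9, L21.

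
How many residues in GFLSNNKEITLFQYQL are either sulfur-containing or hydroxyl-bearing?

Sulfur-containing: C, M. Hydroxyl-bearing: S, T, Y.
Sulfur-containing residues here: none (0).
Hydroxyl-bearing residues here: S4, T10, Y14 (3).
The two groups share no amino acid, so total = 0 + 3 = 3.

3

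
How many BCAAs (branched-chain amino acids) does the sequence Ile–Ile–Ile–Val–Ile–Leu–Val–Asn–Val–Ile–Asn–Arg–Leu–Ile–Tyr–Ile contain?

12

V, L, and I make up the branched-chain aliphatic group.
Matching residues: Ile1, Ile2, Ile3, Val4, Ile5, Leu6, Val7, Val9, Ile10, Leu13, Ile14, Ile16.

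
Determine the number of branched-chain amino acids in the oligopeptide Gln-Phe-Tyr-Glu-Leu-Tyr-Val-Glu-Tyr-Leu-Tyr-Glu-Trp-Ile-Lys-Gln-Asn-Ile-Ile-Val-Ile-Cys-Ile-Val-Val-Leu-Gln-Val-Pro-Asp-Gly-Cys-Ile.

14

V, L, and I make up the branched-chain aliphatic group.
Matching residues: Leu5, Val7, Leu10, Ile14, Ile18, Ile19, Val20, Ile21, Ile23, Val24, Val25, Leu26, Val28, Ile33.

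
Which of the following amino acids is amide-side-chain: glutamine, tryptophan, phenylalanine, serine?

Only N (asparagine) and Q (glutamine) carry a side-chain carboxamide.
Of the listed options, only glutamine belongs to this group.

glutamine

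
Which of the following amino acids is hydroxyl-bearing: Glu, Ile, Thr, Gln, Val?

The –OH-bearing residues are Ser, Thr (aliphatic alcohols), and Tyr (phenol).
Of the listed options, only Thr belongs to this group.

Thr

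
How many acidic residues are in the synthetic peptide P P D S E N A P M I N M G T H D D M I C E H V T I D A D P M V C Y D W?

8

Aspartate (D) and glutamate (E) have carboxylic-acid side chains and are the acidic amino acids.
Matching residues: D3, E5, D16, D17, E21, D26, D28, D34.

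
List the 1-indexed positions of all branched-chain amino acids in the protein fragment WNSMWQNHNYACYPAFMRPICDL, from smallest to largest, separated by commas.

Valine (V), leucine (L), and isoleucine (I) are the branched-chain amino acids.
Matching residues: I20, L23.

20, 23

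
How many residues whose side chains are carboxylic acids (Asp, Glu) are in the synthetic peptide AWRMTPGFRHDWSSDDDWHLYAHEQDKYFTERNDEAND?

Matching residues: D11, D15, D16, D17, E24, D26, E31, D34, E35, D38.

10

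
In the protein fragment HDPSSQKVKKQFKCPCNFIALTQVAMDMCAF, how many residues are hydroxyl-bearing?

3

The –OH-bearing residues are Ser, Thr (aliphatic alcohols), and Tyr (phenol).
Matching residues: S4, S5, T22.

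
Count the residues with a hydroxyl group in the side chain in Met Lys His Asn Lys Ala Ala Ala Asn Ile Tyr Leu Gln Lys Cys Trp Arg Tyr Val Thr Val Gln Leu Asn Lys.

3

S, T, and Y are the three residues with a side-chain hydroxyl.
Matching residues: Tyr11, Tyr18, Thr20.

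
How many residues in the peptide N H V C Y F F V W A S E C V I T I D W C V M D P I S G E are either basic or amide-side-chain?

Basic: H, K, R. Amide-side-chain: N, Q.
Basic residues here: H2 (1).
Amide-side-chain residues here: N1 (1).
The two groups share no amino acid, so total = 1 + 1 = 2.

2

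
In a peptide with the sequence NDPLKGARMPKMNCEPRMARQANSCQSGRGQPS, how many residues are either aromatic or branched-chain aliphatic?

Aromatic: F, W, Y. Branched-chain aliphatic: I, L, V.
Aromatic residues here: none (0).
Branched-chain aliphatic residues here: L4 (1).
The two groups share no amino acid, so total = 0 + 1 = 1.

1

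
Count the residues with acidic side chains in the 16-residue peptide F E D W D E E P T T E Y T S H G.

6

Aspartate (D) and glutamate (E) have carboxylic-acid side chains and are the acidic amino acids.
Matching residues: E2, D3, D5, E6, E7, E11.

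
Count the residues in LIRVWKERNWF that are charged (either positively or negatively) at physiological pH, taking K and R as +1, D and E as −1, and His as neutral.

4

Charged side chains at pH ~7.4: K, R (positive); D, E (negative).
Matching residues: R3, K6, E7, R8.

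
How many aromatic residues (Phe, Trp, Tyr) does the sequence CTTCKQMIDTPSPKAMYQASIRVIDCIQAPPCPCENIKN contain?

Matching residues: Y17.

1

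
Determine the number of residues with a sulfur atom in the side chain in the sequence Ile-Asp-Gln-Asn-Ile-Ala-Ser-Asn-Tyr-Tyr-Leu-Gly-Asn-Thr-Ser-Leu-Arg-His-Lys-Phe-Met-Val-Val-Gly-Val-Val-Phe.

Only Cys (C) and Met (M) have a sulfur atom in the side chain.
Matching residues: Met21.

1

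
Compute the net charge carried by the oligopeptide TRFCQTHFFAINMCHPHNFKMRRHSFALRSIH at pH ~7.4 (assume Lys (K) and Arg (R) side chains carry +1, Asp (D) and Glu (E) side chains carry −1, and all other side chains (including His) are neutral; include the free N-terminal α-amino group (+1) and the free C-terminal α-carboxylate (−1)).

+5

Positive (K, R): R2, K20, R22, R23, R29 → +5.
Negative (D, E): none → −0.
The N-terminus (+1) and C-terminus (−1) cancel.
Net charge = (+5) + (−0) = +5.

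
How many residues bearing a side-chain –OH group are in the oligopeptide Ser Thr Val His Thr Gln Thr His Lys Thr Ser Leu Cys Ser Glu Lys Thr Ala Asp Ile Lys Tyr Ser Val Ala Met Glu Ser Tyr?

The –OH-bearing residues are Ser, Thr (aliphatic alcohols), and Tyr (phenol).
Matching residues: Ser1, Thr2, Thr5, Thr7, Thr10, Ser11, Ser14, Thr17, Tyr22, Ser23, Ser28, Tyr29.

12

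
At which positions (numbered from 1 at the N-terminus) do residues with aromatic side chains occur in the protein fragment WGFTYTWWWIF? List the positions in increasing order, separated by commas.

1, 3, 5, 7, 8, 9, 11

The aromatic amino acids are Phe (F, benzyl), Trp (W, indole), and Tyr (Y, phenol).
Matching residues: W1, F3, Y5, W7, W8, W9, F11.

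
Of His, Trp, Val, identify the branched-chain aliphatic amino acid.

The BCAAs are Val, Leu, and Ile — aliphatic side chains with a branch point.
Of the listed options, only Val belongs to this group.

Val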